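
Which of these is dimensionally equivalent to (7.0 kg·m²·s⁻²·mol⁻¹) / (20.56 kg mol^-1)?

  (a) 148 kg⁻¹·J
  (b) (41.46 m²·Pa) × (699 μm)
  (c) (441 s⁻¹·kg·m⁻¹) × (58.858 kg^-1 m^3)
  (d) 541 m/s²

Reference: [kg·m²·s⁻²·mol⁻¹] / [kg·mol⁻¹] = m²·s⁻².
Each option:
  (a) J·kg⁻¹ = N·m·kg⁻¹ = m²·s⁻²  ← same
  (b) [kg·m·s⁻²] · [m] = kg·m²·s⁻²
  (c) [kg·m⁻¹·s⁻¹] · [kg⁻¹·m³] = m²·s⁻¹
  (d) m·s⁻²
Only (a) matches m²·s⁻².

(a)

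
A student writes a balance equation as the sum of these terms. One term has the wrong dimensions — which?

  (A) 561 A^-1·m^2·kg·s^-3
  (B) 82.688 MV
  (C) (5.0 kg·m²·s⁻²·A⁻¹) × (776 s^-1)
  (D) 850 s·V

(D)

In SI base units:
  (A) kg·m²·s⁻³·A⁻¹
  (B) V = J·C⁻¹ = kg·m²·s⁻³·A⁻¹
  (C) [kg·m²·s⁻²·A⁻¹] · [s⁻¹] = kg·m²·s⁻³·A⁻¹
  (D) V·s = J·C⁻¹·s = kg·m²·s⁻²·A⁻¹
All reduce to kg·m²·s⁻³·A⁻¹ except (D), which is kg·m²·s⁻²·A⁻¹.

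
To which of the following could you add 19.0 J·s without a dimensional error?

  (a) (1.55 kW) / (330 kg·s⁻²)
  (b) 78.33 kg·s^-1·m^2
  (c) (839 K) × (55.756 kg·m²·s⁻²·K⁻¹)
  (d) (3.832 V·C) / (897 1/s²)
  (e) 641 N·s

Reference: J·s = N·m·s = kg·m²·s⁻¹.
Each option:
  (a) [kg·m²·s⁻³] / [kg·s⁻²] = m²·s⁻¹
  (b) kg·m²·s⁻¹  ← same
  (c) [K] · [kg·m²·s⁻²·K⁻¹] = kg·m²·s⁻²
  (d) [kg·m²·s⁻²] / [s⁻²] = kg·m²
  (e) N·s = kg·m·s⁻²·s = kg·m·s⁻¹
Only (b) matches kg·m²·s⁻¹.

(b)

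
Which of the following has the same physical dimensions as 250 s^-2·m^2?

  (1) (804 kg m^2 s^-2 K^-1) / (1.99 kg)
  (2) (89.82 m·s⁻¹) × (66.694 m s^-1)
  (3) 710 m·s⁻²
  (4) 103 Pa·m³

(2)

Reference: m²·s⁻².
Each option:
  (1) [kg·m²·s⁻²·K⁻¹] / [kg] = m²·s⁻²·K⁻¹
  (2) [m·s⁻¹] · [m·s⁻¹] = m²·s⁻²  ← same
  (3) m·s⁻²
  (4) Pa·m³ = N·m⁻²·m³ = kg·m²·s⁻²
Only (2) matches m²·s⁻².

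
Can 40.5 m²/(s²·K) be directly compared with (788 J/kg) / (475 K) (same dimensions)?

Reduce each to base SI dimensions:
  40.5 m²/(s²·K):  m²·s⁻²·K⁻¹
  (788 J/kg) / (475 K):  [m²·s⁻²] / [K] = m²·s⁻²·K⁻¹
Both are m²·s⁻²·K⁻¹, so they have the same dimensions and can be added.

Yes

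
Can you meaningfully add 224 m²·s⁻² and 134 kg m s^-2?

Reduce each to base SI dimensions:
  224 m²·s⁻²:  m²·s⁻²
  134 kg m s^-2:  kg·m·s⁻²
m²·s⁻² ≠ kg·m·s⁻², so they cannot be added.

No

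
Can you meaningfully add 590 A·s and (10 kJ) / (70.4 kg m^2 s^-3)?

Dimensions:
  590 A·s:  A·s = s·A
  (10 kJ) / (70.4 kg m^2 s^-3):  [kg·m²·s⁻²] / [kg·m²·s⁻³] = s
s·A ≠ s, so they cannot be added.

No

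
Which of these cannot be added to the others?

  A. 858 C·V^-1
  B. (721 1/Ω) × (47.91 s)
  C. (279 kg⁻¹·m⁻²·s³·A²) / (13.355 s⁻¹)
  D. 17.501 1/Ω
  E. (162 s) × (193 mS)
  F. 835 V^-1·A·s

Reduce each to base SI dimensions:
  A. C·V⁻¹ = s·A·(J·C⁻¹)⁻¹ = kg⁻¹·m⁻²·s⁴·A²
  B. [kg⁻¹·m⁻²·s³·A²] · [s] = kg⁻¹·m⁻²·s⁴·A²
  C. [kg⁻¹·m⁻²·s³·A²] / [s⁻¹] = kg⁻¹·m⁻²·s⁴·A²
  D. Ω⁻¹ = (V·A⁻¹)⁻¹ = kg⁻¹·m⁻²·s³·A²
  E. [s] · [kg⁻¹·m⁻²·s³·A²] = kg⁻¹·m⁻²·s⁴·A²
  F. A·s·V⁻¹ = A·s·(J·C⁻¹)⁻¹ = kg⁻¹·m⁻²·s⁴·A²
All reduce to kg⁻¹·m⁻²·s⁴·A² except D., which is kg⁻¹·m⁻²·s³·A².

D.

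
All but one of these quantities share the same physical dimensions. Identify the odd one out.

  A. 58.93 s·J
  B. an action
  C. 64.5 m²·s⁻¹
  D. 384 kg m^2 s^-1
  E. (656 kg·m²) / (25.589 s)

In SI base units:
  A. J·s = N·m·s = kg·m²·s⁻¹
  B. [action] = kg·m²·s⁻¹
  C. m²·s⁻¹
  D. kg·m²·s⁻¹
  E. [kg·m²] / [s] = kg·m²·s⁻¹
All reduce to kg·m²·s⁻¹ except C., which is m²·s⁻¹.

C.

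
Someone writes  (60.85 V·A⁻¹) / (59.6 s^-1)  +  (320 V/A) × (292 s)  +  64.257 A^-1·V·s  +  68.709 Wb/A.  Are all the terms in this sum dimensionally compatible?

Yes

Reduce each to base SI dimensions:
  (60.85 V·A⁻¹) / (59.6 s^-1):  [kg·m²·s⁻³·A⁻²] / [s⁻¹] = kg·m²·s⁻²·A⁻²
  (320 V/A) × (292 s):  [kg·m²·s⁻³·A⁻²] · [s] = kg·m²·s⁻²·A⁻²
  64.257 A^-1·V·s:  V·s·A⁻¹ = J·C⁻¹·s·A⁻¹ = kg·m²·s⁻²·A⁻²
  68.709 Wb/A:  Wb·A⁻¹ = V·s·A⁻¹ = kg·m²·s⁻²·A⁻²
Every term reduces to kg·m²·s⁻²·A⁻².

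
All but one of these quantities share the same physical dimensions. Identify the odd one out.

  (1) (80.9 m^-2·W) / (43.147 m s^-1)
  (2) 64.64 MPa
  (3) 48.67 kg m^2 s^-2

(3)

Reduce each to base SI dimensions:
  (1) [kg·s⁻³] / [m·s⁻¹] = kg·m⁻¹·s⁻²
  (2) Pa = N·m⁻² = kg·m⁻¹·s⁻²
  (3) kg·m²·s⁻²
All reduce to kg·m⁻¹·s⁻² except (3), which is kg·m²·s⁻².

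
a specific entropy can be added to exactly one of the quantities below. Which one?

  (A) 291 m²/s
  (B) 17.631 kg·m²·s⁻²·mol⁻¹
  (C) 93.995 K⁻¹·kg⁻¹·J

(C)

Reference: [specific entropy] = m²·s⁻²·K⁻¹.
Each option:
  (A) m²·s⁻¹
  (B) kg·m²·s⁻²·mol⁻¹
  (C) J·kg⁻¹·K⁻¹ = N·m·kg⁻¹·K⁻¹ = m²·s⁻²·K⁻¹  ← same
Only (C) matches m²·s⁻²·K⁻¹.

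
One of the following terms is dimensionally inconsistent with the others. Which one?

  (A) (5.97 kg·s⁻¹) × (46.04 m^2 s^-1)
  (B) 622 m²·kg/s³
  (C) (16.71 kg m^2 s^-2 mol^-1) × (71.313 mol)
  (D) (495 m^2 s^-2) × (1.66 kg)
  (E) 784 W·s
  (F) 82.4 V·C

Work out the base dimensions of each:
  (A) [kg·s⁻¹] · [m²·s⁻¹] = kg·m²·s⁻²
  (B) kg·m²·s⁻³
  (C) [kg·m²·s⁻²·mol⁻¹] · [mol] = kg·m²·s⁻²
  (D) [m²·s⁻²] · [kg] = kg·m²·s⁻²
  (E) W·s = J·s⁻¹·s = kg·m²·s⁻²
  (F) C·V = s·A·J·C⁻¹ = kg·m²·s⁻²
All reduce to kg·m²·s⁻² except (B), which is kg·m²·s⁻³.

(B)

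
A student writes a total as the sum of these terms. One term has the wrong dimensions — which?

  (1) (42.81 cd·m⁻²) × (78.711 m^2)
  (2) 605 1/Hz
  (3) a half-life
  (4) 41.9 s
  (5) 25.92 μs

(1)

In SI base units:
  (1) [m⁻²·cd] · [m²] = cd
  (2) Hz⁻¹ = (s⁻¹)⁻¹ = s
  (3) [half-life] = s
  (4) s
  (5) s
All reduce to s except (1), which is cd.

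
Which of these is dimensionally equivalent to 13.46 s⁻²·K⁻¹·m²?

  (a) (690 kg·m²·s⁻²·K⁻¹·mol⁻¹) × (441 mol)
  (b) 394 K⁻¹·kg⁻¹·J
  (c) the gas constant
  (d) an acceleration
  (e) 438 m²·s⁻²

Reference: m²·s⁻²·K⁻¹.
Each option:
  (a) [kg·m²·s⁻²·K⁻¹·mol⁻¹] · [mol] = kg·m²·s⁻²·K⁻¹
  (b) J·kg⁻¹·K⁻¹ = N·m·kg⁻¹·K⁻¹ = m²·s⁻²·K⁻¹  ← same
  (c) [gas constant] = kg·m²·s⁻²·K⁻¹·mol⁻¹
  (d) [acceleration] = m·s⁻²
  (e) m²·s⁻²
Only (b) matches m²·s⁻²·K⁻¹.

(b)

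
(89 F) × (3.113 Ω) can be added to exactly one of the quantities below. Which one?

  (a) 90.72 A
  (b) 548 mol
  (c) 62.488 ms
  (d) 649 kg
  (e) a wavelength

(c)

Reference: [kg⁻¹·m⁻²·s⁴·A²] · [kg·m²·s⁻³·A⁻²] = s.
Each option:
  (a) A
  (b) mol
  (c) s  ← same
  (d) kg
  (e) [wavelength] = m
Only (c) matches s.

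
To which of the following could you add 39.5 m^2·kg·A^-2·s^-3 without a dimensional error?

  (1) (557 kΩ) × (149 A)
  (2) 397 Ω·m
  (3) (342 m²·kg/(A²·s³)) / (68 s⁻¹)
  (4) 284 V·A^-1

(4)

Reference: kg·m²·s⁻³·A⁻².
Each option:
  (1) [kg·m²·s⁻³·A⁻²] · [A] = kg·m²·s⁻³·A⁻¹
  (2) Ω·m = V·A⁻¹·m = kg·m³·s⁻³·A⁻²
  (3) [kg·m²·s⁻³·A⁻²] / [s⁻¹] = kg·m²·s⁻²·A⁻²
  (4) V·A⁻¹ = J·C⁻¹·A⁻¹ = kg·m²·s⁻³·A⁻²  ← same
Only (4) matches kg·m²·s⁻³·A⁻².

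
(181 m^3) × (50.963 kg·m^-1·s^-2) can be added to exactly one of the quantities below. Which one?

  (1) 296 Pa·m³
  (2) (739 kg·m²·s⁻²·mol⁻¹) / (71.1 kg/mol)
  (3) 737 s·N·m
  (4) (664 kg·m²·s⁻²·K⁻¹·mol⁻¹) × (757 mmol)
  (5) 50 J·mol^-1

(1)

Reference: [m³] · [kg·m⁻¹·s⁻²] = kg·m²·s⁻².
Each option:
  (1) Pa·m³ = N·m⁻²·m³ = kg·m²·s⁻²  ← same
  (2) [kg·m²·s⁻²·mol⁻¹] / [kg·mol⁻¹] = m²·s⁻²
  (3) N·m·s = kg·m·s⁻²·m·s = kg·m²·s⁻¹
  (4) [kg·m²·s⁻²·K⁻¹·mol⁻¹] · [mol] = kg·m²·s⁻²·K⁻¹
  (5) J·mol⁻¹ = N·m·mol⁻¹ = kg·m²·s⁻²·mol⁻¹
Only (1) matches kg·m²·s⁻².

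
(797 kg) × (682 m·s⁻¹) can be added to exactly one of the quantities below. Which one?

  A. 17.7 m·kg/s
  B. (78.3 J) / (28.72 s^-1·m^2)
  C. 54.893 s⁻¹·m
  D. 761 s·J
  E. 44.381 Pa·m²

A.

Reference: [kg] · [m·s⁻¹] = kg·m·s⁻¹.
Each option:
  A. kg·m·s⁻¹  ← same
  B. [kg·m²·s⁻²] / [m²·s⁻¹] = kg·s⁻¹
  C. m·s⁻¹
  D. J·s = N·m·s = kg·m²·s⁻¹
  E. Pa·m² = N·m⁻²·m² = kg·m·s⁻²
Only A. matches kg·m·s⁻¹.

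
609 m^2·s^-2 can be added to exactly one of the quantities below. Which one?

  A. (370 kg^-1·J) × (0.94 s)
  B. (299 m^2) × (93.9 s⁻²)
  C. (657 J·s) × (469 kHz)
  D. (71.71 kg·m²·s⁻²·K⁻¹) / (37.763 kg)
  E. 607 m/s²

Reference: m²·s⁻².
Each option:
  A. [m²·s⁻²] · [s] = m²·s⁻¹
  B. [m²] · [s⁻²] = m²·s⁻²  ← same
  C. [kg·m²·s⁻¹] · [s⁻¹] = kg·m²·s⁻²
  D. [kg·m²·s⁻²·K⁻¹] / [kg] = m²·s⁻²·K⁻¹
  E. m·s⁻²
Only B. matches m²·s⁻².

B.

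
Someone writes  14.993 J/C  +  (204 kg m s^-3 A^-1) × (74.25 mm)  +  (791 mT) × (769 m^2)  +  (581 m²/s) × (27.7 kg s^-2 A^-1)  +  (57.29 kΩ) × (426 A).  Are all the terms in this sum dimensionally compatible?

No

Reduce each to base SI dimensions:
  14.993 J/C:  J·C⁻¹ = N·m·(s·A)⁻¹ = kg·m²·s⁻³·A⁻¹
  (204 kg m s^-3 A^-1) × (74.25 mm):  [kg·m·s⁻³·A⁻¹] · [m] = kg·m²·s⁻³·A⁻¹
  (791 mT) × (769 m^2):  [kg·s⁻²·A⁻¹] · [m²] = kg·m²·s⁻²·A⁻¹
  (581 m²/s) × (27.7 kg s^-2 A^-1):  [m²·s⁻¹] · [kg·s⁻²·A⁻¹] = kg·m²·s⁻³·A⁻¹
  (57.29 kΩ) × (426 A):  [kg·m²·s⁻³·A⁻²] · [A] = kg·m²·s⁻³·A⁻¹
The terms do not share a single dimension (kg·m²·s⁻²·A⁻¹ vs kg·m²·s⁻³·A⁻¹).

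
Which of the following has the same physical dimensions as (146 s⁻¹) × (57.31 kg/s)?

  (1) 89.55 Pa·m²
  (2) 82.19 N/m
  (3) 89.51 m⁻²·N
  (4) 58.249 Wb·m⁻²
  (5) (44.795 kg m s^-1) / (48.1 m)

Reference: [s⁻¹] · [kg·s⁻¹] = kg·s⁻².
Each option:
  (1) Pa·m² = N·m⁻²·m² = kg·m·s⁻²
  (2) N·m⁻¹ = kg·m·s⁻²·m⁻¹ = kg·s⁻²  ← same
  (3) N·m⁻² = kg·m·s⁻²·m⁻² = kg·m⁻¹·s⁻²
  (4) Wb·m⁻² = V·s·m⁻² = kg·s⁻²·A⁻¹
  (5) [kg·m·s⁻¹] / [m] = kg·s⁻¹
Only (2) matches kg·s⁻².

(2)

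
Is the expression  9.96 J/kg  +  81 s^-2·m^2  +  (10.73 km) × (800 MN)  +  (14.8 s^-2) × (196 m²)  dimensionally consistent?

Expand each in SI base units:
  9.96 J/kg:  J·kg⁻¹ = N·m·kg⁻¹ = m²·s⁻²
  81 s^-2·m^2:  m²·s⁻²
  (10.73 km) × (800 MN):  [m] · [kg·m·s⁻²] = kg·m²·s⁻²
  (14.8 s^-2) × (196 m²):  [s⁻²] · [m²] = m²·s⁻²
The terms do not share a single dimension (kg·m²·s⁻² vs m²·s⁻²).

No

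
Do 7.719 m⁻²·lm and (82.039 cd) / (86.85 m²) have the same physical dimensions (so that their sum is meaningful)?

Yes

Reduce each to base SI dimensions:
  7.719 m⁻²·lm:  lm·m⁻² = cd·m⁻² = m⁻²·cd
  (82.039 cd) / (86.85 m²):  [cd] / [m²] = m⁻²·cd
Both are m⁻²·cd, so they have the same dimensions and can be added.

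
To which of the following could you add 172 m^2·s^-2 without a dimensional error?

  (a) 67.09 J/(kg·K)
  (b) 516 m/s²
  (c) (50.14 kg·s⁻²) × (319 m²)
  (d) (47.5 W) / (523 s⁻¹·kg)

Reference: m²·s⁻².
Each option:
  (a) J·kg⁻¹·K⁻¹ = N·m·kg⁻¹·K⁻¹ = m²·s⁻²·K⁻¹
  (b) m·s⁻²
  (c) [kg·s⁻²] · [m²] = kg·m²·s⁻²
  (d) [kg·m²·s⁻³] / [kg·s⁻¹] = m²·s⁻²  ← same
Only (d) matches m²·s⁻².

(d)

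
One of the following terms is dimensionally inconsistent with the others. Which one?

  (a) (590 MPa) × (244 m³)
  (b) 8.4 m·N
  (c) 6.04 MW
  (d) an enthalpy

(c)

Expand each in SI base units:
  (a) [kg·m⁻¹·s⁻²] · [m³] = kg·m²·s⁻²
  (b) N·m = kg·m·s⁻²·m = kg·m²·s⁻²
  (c) W = J·s⁻¹ = kg·m²·s⁻³
  (d) [enthalpy] = kg·m²·s⁻²
All reduce to kg·m²·s⁻² except (c), which is kg·m²·s⁻³.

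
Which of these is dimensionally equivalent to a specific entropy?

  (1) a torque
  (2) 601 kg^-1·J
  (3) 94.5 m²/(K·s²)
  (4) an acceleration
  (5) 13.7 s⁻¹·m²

Reference: [specific entropy] = m²·s⁻²·K⁻¹.
Each option:
  (1) [torque] = kg·m²·s⁻²
  (2) J·kg⁻¹ = N·m·kg⁻¹ = m²·s⁻²
  (3) m²·s⁻²·K⁻¹  ← same
  (4) [acceleration] = m·s⁻²
  (5) m²·s⁻¹
Only (3) matches m²·s⁻²·K⁻¹.

(3)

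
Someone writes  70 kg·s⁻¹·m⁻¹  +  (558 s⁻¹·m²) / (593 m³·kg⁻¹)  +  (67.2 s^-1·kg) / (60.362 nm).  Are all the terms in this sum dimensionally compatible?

Reduce each to base SI dimensions:
  70 kg·s⁻¹·m⁻¹:  kg·m⁻¹·s⁻¹
  (558 s⁻¹·m²) / (593 m³·kg⁻¹):  [m²·s⁻¹] / [kg⁻¹·m³] = kg·m⁻¹·s⁻¹
  (67.2 s^-1·kg) / (60.362 nm):  [kg·s⁻¹] / [m] = kg·m⁻¹·s⁻¹
Every term reduces to kg·m⁻¹·s⁻¹.

Yes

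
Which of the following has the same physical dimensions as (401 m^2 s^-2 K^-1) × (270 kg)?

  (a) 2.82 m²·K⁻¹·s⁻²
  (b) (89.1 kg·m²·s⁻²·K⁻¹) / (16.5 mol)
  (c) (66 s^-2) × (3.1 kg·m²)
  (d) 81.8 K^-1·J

(d)

Reference: [m²·s⁻²·K⁻¹] · [kg] = kg·m²·s⁻²·K⁻¹.
Each option:
  (a) m²·s⁻²·K⁻¹
  (b) [kg·m²·s⁻²·K⁻¹] / [mol] = kg·m²·s⁻²·K⁻¹·mol⁻¹
  (c) [s⁻²] · [kg·m²] = kg·m²·s⁻²
  (d) J·K⁻¹ = N·m·K⁻¹ = kg·m²·s⁻²·K⁻¹  ← same
Only (d) matches kg·m²·s⁻²·K⁻¹.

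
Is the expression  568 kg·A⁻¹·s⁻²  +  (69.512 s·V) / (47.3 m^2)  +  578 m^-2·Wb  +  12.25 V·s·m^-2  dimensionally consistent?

Yes

Dimensions:
  568 kg·A⁻¹·s⁻²:  kg·s⁻²·A⁻¹
  (69.512 s·V) / (47.3 m^2):  [kg·m²·s⁻²·A⁻¹] / [m²] = kg·s⁻²·A⁻¹
  578 m^-2·Wb:  Wb·m⁻² = V·s·m⁻² = kg·s⁻²·A⁻¹
  12.25 V·s·m^-2:  V·s·m⁻² = J·C⁻¹·s·m⁻² = kg·s⁻²·A⁻¹
Every term reduces to kg·s⁻²·A⁻¹.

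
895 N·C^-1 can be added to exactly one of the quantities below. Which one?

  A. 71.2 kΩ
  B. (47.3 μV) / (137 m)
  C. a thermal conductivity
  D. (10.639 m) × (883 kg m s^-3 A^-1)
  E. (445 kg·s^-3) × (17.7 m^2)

B.

Reference: N·C⁻¹ = kg·m·s⁻²·(s·A)⁻¹ = kg·m·s⁻³·A⁻¹.
Each option:
  A. Ω = V·A⁻¹ = kg·m²·s⁻³·A⁻²
  B. [kg·m²·s⁻³·A⁻¹] / [m] = kg·m·s⁻³·A⁻¹  ← same
  C. [thermal conductivity] = kg·m·s⁻³·K⁻¹
  D. [m] · [kg·m·s⁻³·A⁻¹] = kg·m²·s⁻³·A⁻¹
  E. [kg·s⁻³] · [m²] = kg·m²·s⁻³
Only B. matches kg·m·s⁻³·A⁻¹.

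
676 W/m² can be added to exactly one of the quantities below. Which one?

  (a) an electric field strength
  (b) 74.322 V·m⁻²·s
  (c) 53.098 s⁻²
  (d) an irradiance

(d)

Reference: W·m⁻² = J·s⁻¹·m⁻² = kg·s⁻³.
Each option:
  (a) [electric field strength] = kg·m·s⁻³·A⁻¹
  (b) V·s·m⁻² = J·C⁻¹·s·m⁻² = kg·s⁻²·A⁻¹
  (c) s⁻²
  (d) [irradiance] = kg·s⁻³  ← same
Only (d) matches kg·s⁻³.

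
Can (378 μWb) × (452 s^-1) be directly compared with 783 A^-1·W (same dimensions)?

Reduce each to base SI dimensions:
  (378 μWb) × (452 s^-1):  [kg·m²·s⁻²·A⁻¹] · [s⁻¹] = kg·m²·s⁻³·A⁻¹
  783 A^-1·W:  W·A⁻¹ = J·s⁻¹·A⁻¹ = kg·m²·s⁻³·A⁻¹
Both are kg·m²·s⁻³·A⁻¹, so they have the same dimensions and can be added.

Yes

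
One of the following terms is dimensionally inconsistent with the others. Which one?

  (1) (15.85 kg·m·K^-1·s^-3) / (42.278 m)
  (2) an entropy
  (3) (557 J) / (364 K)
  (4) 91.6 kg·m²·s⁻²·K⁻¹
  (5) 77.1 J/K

In SI base units:
  (1) [kg·m·s⁻³·K⁻¹] / [m] = kg·s⁻³·K⁻¹
  (2) [entropy] = kg·m²·s⁻²·K⁻¹
  (3) [kg·m²·s⁻²] / [K] = kg·m²·s⁻²·K⁻¹
  (4) kg·m²·s⁻²·K⁻¹
  (5) J·K⁻¹ = N·m·K⁻¹ = kg·m²·s⁻²·K⁻¹
All reduce to kg·m²·s⁻²·K⁻¹ except (1), which is kg·s⁻³·K⁻¹.

(1)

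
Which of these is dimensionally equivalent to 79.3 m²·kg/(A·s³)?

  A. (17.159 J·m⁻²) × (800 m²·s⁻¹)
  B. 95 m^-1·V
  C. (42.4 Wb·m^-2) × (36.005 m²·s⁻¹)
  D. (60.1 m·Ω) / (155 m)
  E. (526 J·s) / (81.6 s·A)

Reference: kg·m²·s⁻³·A⁻¹.
Each option:
  A. [kg·s⁻²] · [m²·s⁻¹] = kg·m²·s⁻³
  B. V·m⁻¹ = J·C⁻¹·m⁻¹ = kg·m·s⁻³·A⁻¹
  C. [kg·s⁻²·A⁻¹] · [m²·s⁻¹] = kg·m²·s⁻³·A⁻¹  ← same
  D. [kg·m³·s⁻³·A⁻²] / [m] = kg·m²·s⁻³·A⁻²
  E. [kg·m²·s⁻¹] / [s·A] = kg·m²·s⁻²·A⁻¹
Only C. matches kg·m²·s⁻³·A⁻¹.

C.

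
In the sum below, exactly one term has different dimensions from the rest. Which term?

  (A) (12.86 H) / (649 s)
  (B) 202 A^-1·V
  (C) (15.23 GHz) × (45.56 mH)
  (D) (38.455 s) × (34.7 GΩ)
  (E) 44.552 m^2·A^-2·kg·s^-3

(D)

Expand each in SI base units:
  (A) [kg·m²·s⁻²·A⁻²] / [s] = kg·m²·s⁻³·A⁻²
  (B) V·A⁻¹ = J·C⁻¹·A⁻¹ = kg·m²·s⁻³·A⁻²
  (C) [s⁻¹] · [kg·m²·s⁻²·A⁻²] = kg·m²·s⁻³·A⁻²
  (D) [s] · [kg·m²·s⁻³·A⁻²] = kg·m²·s⁻²·A⁻²
  (E) kg·m²·s⁻³·A⁻²
All reduce to kg·m²·s⁻³·A⁻² except (D), which is kg·m²·s⁻²·A⁻².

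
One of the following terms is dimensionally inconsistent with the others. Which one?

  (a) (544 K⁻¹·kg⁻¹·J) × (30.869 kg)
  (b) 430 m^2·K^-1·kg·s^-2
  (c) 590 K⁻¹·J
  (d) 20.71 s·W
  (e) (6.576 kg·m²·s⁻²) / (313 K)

(d)

Expand each in SI base units:
  (a) [m²·s⁻²·K⁻¹] · [kg] = kg·m²·s⁻²·K⁻¹
  (b) kg·m²·s⁻²·K⁻¹
  (c) J·K⁻¹ = N·m·K⁻¹ = kg·m²·s⁻²·K⁻¹
  (d) W·s = J·s⁻¹·s = kg·m²·s⁻²
  (e) [kg·m²·s⁻²] / [K] = kg·m²·s⁻²·K⁻¹
All reduce to kg·m²·s⁻²·K⁻¹ except (d), which is kg·m²·s⁻².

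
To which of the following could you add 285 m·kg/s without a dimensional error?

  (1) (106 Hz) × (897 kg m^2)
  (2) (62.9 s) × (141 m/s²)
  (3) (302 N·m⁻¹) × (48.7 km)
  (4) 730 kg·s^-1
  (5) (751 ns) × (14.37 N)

(5)

Reference: kg·m·s⁻¹.
Each option:
  (1) [s⁻¹] · [kg·m²] = kg·m²·s⁻¹
  (2) [s] · [m·s⁻²] = m·s⁻¹
  (3) [kg·s⁻²] · [m] = kg·m·s⁻²
  (4) kg·s⁻¹
  (5) [s] · [kg·m·s⁻²] = kg·m·s⁻¹  ← same
Only (5) matches kg·m·s⁻¹.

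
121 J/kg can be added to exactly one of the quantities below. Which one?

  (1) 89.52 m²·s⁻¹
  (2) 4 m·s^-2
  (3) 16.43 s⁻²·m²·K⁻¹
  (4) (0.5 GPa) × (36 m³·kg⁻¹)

(4)

Reference: J·kg⁻¹ = N·m·kg⁻¹ = m²·s⁻².
Each option:
  (1) m²·s⁻¹
  (2) m·s⁻²
  (3) m²·s⁻²·K⁻¹
  (4) [kg·m⁻¹·s⁻²] · [kg⁻¹·m³] = m²·s⁻²  ← same
Only (4) matches m²·s⁻².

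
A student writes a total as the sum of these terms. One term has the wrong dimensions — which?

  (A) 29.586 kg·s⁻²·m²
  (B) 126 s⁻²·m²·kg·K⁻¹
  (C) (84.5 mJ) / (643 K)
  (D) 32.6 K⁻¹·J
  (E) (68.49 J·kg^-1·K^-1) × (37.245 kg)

Dimensions:
  (A) kg·m²·s⁻²
  (B) kg·m²·s⁻²·K⁻¹
  (C) [kg·m²·s⁻²] / [K] = kg·m²·s⁻²·K⁻¹
  (D) J·K⁻¹ = N·m·K⁻¹ = kg·m²·s⁻²·K⁻¹
  (E) [m²·s⁻²·K⁻¹] · [kg] = kg·m²·s⁻²·K⁻¹
All reduce to kg·m²·s⁻²·K⁻¹ except (A), which is kg·m²·s⁻².

(A)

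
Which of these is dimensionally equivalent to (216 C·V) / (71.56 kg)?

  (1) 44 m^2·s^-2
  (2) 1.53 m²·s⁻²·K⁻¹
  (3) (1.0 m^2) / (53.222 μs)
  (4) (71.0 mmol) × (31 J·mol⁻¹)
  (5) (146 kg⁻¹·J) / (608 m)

Reference: [kg·m²·s⁻²] / [kg] = m²·s⁻².
Each option:
  (1) m²·s⁻²  ← same
  (2) m²·s⁻²·K⁻¹
  (3) [m²] / [s] = m²·s⁻¹
  (4) [mol] · [kg·m²·s⁻²·mol⁻¹] = kg·m²·s⁻²
  (5) [m²·s⁻²] / [m] = m·s⁻²
Only (1) matches m²·s⁻².

(1)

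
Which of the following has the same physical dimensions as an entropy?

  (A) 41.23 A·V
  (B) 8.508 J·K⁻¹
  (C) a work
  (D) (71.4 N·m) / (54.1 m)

(B)

Reference: [entropy] = kg·m²·s⁻²·K⁻¹.
Each option:
  (A) V·A = J·C⁻¹·A = kg·m²·s⁻³
  (B) J·K⁻¹ = N·m·K⁻¹ = kg·m²·s⁻²·K⁻¹  ← same
  (C) [work] = kg·m²·s⁻²
  (D) [kg·m²·s⁻²] / [m] = kg·m·s⁻²
Only (B) matches kg·m²·s⁻²·K⁻¹.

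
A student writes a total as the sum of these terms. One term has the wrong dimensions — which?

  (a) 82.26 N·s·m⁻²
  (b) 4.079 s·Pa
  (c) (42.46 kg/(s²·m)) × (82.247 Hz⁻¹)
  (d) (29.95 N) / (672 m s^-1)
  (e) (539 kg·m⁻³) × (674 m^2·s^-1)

(d)

Work out the base dimensions of each:
  (a) N·s·m⁻² = kg·m·s⁻²·s·m⁻² = kg·m⁻¹·s⁻¹
  (b) Pa·s = N·m⁻²·s = kg·m⁻¹·s⁻¹
  (c) [kg·m⁻¹·s⁻²] · [s] = kg·m⁻¹·s⁻¹
  (d) [kg·m·s⁻²] / [m·s⁻¹] = kg·s⁻¹
  (e) [kg·m⁻³] · [m²·s⁻¹] = kg·m⁻¹·s⁻¹
All reduce to kg·m⁻¹·s⁻¹ except (d), which is kg·s⁻¹.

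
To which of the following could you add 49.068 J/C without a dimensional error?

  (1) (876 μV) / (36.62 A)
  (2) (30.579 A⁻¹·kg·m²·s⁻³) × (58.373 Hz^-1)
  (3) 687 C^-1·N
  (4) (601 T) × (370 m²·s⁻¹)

Reference: J·C⁻¹ = N·m·(s·A)⁻¹ = kg·m²·s⁻³·A⁻¹.
Each option:
  (1) [kg·m²·s⁻³·A⁻¹] / [A] = kg·m²·s⁻³·A⁻²
  (2) [kg·m²·s⁻³·A⁻¹] · [s] = kg·m²·s⁻²·A⁻¹
  (3) N·C⁻¹ = kg·m·s⁻²·(s·A)⁻¹ = kg·m·s⁻³·A⁻¹
  (4) [kg·s⁻²·A⁻¹] · [m²·s⁻¹] = kg·m²·s⁻³·A⁻¹  ← same
Only (4) matches kg·m²·s⁻³·A⁻¹.

(4)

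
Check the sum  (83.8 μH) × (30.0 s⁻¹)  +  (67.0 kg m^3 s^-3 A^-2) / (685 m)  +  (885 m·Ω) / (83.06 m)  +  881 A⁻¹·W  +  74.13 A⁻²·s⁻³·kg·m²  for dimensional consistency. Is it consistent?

No

Reduce each to base SI dimensions:
  (83.8 μH) × (30.0 s⁻¹):  [kg·m²·s⁻²·A⁻²] · [s⁻¹] = kg·m²·s⁻³·A⁻²
  (67.0 kg m^3 s^-3 A^-2) / (685 m):  [kg·m³·s⁻³·A⁻²] / [m] = kg·m²·s⁻³·A⁻²
  (885 m·Ω) / (83.06 m):  [kg·m³·s⁻³·A⁻²] / [m] = kg·m²·s⁻³·A⁻²
  881 A⁻¹·W:  W·A⁻¹ = J·s⁻¹·A⁻¹ = kg·m²·s⁻³·A⁻¹
  74.13 A⁻²·s⁻³·kg·m²:  kg·m²·s⁻³·A⁻²
The terms do not share a single dimension (kg·m²·s⁻³·A⁻² vs kg·m²·s⁻³·A⁻¹).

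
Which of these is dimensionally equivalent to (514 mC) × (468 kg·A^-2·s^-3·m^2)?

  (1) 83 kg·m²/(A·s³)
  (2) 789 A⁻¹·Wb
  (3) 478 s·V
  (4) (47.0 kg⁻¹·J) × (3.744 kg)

(3)

Reference: [s·A] · [kg·m²·s⁻³·A⁻²] = kg·m²·s⁻²·A⁻¹.
Each option:
  (1) kg·m²·s⁻³·A⁻¹
  (2) Wb·A⁻¹ = V·s·A⁻¹ = kg·m²·s⁻²·A⁻²
  (3) V·s = J·C⁻¹·s = kg·m²·s⁻²·A⁻¹  ← same
  (4) [m²·s⁻²] · [kg] = kg·m²·s⁻²
Only (3) matches kg·m²·s⁻²·A⁻¹.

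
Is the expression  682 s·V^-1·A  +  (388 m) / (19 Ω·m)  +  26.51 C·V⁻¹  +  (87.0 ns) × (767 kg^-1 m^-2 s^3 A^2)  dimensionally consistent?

No

Dimensions:
  682 s·V^-1·A:  A·s·V⁻¹ = A·s·(J·C⁻¹)⁻¹ = kg⁻¹·m⁻²·s⁴·A²
  (388 m) / (19 Ω·m):  [m] / [kg·m³·s⁻³·A⁻²] = kg⁻¹·m⁻²·s³·A²
  26.51 C·V⁻¹:  C·V⁻¹ = s·A·(J·C⁻¹)⁻¹ = kg⁻¹·m⁻²·s⁴·A²
  (87.0 ns) × (767 kg^-1 m^-2 s^3 A^2):  [s] · [kg⁻¹·m⁻²·s³·A²] = kg⁻¹·m⁻²·s⁴·A²
The terms do not share a single dimension (kg⁻¹·m⁻²·s³·A² vs kg⁻¹·m⁻²·s⁴·A²).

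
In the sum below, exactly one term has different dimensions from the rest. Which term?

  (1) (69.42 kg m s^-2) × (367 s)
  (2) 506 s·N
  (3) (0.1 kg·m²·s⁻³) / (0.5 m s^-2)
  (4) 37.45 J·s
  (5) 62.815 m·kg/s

Dimensions:
  (1) [kg·m·s⁻²] · [s] = kg·m·s⁻¹
  (2) N·s = kg·m·s⁻²·s = kg·m·s⁻¹
  (3) [kg·m²·s⁻³] / [m·s⁻²] = kg·m·s⁻¹
  (4) J·s = N·m·s = kg·m²·s⁻¹
  (5) kg·m·s⁻¹
All reduce to kg·m·s⁻¹ except (4), which is kg·m²·s⁻¹.

(4)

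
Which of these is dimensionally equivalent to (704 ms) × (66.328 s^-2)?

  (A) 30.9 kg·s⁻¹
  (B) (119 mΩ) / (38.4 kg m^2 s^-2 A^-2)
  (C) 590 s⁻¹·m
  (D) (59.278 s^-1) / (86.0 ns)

(B)

Reference: [s] · [s⁻²] = s⁻¹.
Each option:
  (A) kg·s⁻¹
  (B) [kg·m²·s⁻³·A⁻²] / [kg·m²·s⁻²·A⁻²] = s⁻¹  ← same
  (C) m·s⁻¹
  (D) [s⁻¹] / [s] = s⁻²
Only (B) matches s⁻¹.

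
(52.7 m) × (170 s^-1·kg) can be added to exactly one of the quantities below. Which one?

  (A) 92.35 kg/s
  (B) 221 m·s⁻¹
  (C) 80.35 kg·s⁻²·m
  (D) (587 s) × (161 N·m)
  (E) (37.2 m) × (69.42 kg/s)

(E)

Reference: [m] · [kg·s⁻¹] = kg·m·s⁻¹.
Each option:
  (A) kg·s⁻¹
  (B) m·s⁻¹
  (C) kg·m·s⁻²
  (D) [s] · [kg·m²·s⁻²] = kg·m²·s⁻¹
  (E) [m] · [kg·s⁻¹] = kg·m·s⁻¹  ← same
Only (E) matches kg·m·s⁻¹.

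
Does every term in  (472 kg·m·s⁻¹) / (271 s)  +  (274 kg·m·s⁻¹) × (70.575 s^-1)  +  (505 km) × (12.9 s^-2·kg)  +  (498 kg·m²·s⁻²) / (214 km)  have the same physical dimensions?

Yes

In SI base units:
  (472 kg·m·s⁻¹) / (271 s):  [kg·m·s⁻¹] / [s] = kg·m·s⁻²
  (274 kg·m·s⁻¹) × (70.575 s^-1):  [kg·m·s⁻¹] · [s⁻¹] = kg·m·s⁻²
  (505 km) × (12.9 s^-2·kg):  [m] · [kg·s⁻²] = kg·m·s⁻²
  (498 kg·m²·s⁻²) / (214 km):  [kg·m²·s⁻²] / [m] = kg·m·s⁻²
Every term reduces to kg·m·s⁻².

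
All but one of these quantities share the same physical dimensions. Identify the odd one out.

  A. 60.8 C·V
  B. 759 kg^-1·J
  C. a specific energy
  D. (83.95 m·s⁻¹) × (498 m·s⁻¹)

A.

In SI base units:
  A. C·V = s·A·J·C⁻¹ = kg·m²·s⁻²
  B. J·kg⁻¹ = N·m·kg⁻¹ = m²·s⁻²
  C. [specific energy] = m²·s⁻²
  D. [m·s⁻¹] · [m·s⁻¹] = m²·s⁻²
All reduce to m²·s⁻² except A., which is kg·m²·s⁻².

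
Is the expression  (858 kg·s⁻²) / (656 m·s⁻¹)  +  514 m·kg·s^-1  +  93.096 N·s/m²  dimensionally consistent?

Dimensions:
  (858 kg·s⁻²) / (656 m·s⁻¹):  [kg·s⁻²] / [m·s⁻¹] = kg·m⁻¹·s⁻¹
  514 m·kg·s^-1:  kg·m·s⁻¹
  93.096 N·s/m²:  N·s·m⁻² = kg·m·s⁻²·s·m⁻² = kg·m⁻¹·s⁻¹
The terms do not share a single dimension (kg·m·s⁻¹ vs kg·m⁻¹·s⁻¹).

No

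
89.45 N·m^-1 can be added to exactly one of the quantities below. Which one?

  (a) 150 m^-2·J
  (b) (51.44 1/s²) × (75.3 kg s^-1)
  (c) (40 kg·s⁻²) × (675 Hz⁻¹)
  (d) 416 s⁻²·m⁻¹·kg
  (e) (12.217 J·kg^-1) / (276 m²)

(a)

Reference: N·m⁻¹ = kg·m·s⁻²·m⁻¹ = kg·s⁻².
Each option:
  (a) J·m⁻² = N·m·m⁻² = kg·s⁻²  ← same
  (b) [s⁻²] · [kg·s⁻¹] = kg·s⁻³
  (c) [kg·s⁻²] · [s] = kg·s⁻¹
  (d) kg·m⁻¹·s⁻²
  (e) [m²·s⁻²] / [m²] = s⁻²
Only (a) matches kg·s⁻².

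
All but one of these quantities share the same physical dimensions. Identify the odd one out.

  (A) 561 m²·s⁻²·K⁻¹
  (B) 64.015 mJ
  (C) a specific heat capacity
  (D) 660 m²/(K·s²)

Reduce each to base SI dimensions:
  (A) m²·s⁻²·K⁻¹
  (B) J = N·m = kg·m²·s⁻²
  (C) [specific heat capacity] = m²·s⁻²·K⁻¹
  (D) m²·s⁻²·K⁻¹
All reduce to m²·s⁻²·K⁻¹ except (B), which is kg·m²·s⁻².

(B)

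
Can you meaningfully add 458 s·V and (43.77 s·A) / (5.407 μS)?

Yes

In SI base units:
  458 s·V:  V·s = J·C⁻¹·s = kg·m²·s⁻²·A⁻¹
  (43.77 s·A) / (5.407 μS):  [s·A] / [kg⁻¹·m⁻²·s³·A²] = kg·m²·s⁻²·A⁻¹
Both are kg·m²·s⁻²·A⁻¹, so they have the same dimensions and can be added.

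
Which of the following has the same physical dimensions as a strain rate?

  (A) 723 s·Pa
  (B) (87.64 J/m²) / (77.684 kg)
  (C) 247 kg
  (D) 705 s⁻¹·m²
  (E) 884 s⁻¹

Reference: [strain rate] = s⁻¹.
Each option:
  (A) Pa·s = N·m⁻²·s = kg·m⁻¹·s⁻¹
  (B) [kg·s⁻²] / [kg] = s⁻²
  (C) kg
  (D) m²·s⁻¹
  (E) s⁻¹  ← same
Only (E) matches s⁻¹.

(E)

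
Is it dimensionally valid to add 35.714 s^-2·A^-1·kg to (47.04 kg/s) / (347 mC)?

Expand each in SI base units:
  35.714 s^-2·A^-1·kg:  kg·s⁻²·A⁻¹
  (47.04 kg/s) / (347 mC):  [kg·s⁻¹] / [s·A] = kg·s⁻²·A⁻¹
Both are kg·s⁻²·A⁻¹, so they have the same dimensions and can be added.

Yes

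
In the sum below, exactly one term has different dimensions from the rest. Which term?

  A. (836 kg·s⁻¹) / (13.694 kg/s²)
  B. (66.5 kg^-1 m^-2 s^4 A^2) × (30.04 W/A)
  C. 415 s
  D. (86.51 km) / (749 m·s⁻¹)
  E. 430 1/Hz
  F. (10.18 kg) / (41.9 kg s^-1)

B.

Expand each in SI base units:
  A. [kg·s⁻¹] / [kg·s⁻²] = s
  B. [kg⁻¹·m⁻²·s⁴·A²] · [kg·m²·s⁻³·A⁻¹] = s·A
  C. s
  D. [m] / [m·s⁻¹] = s
  E. Hz⁻¹ = (s⁻¹)⁻¹ = s
  F. [kg] / [kg·s⁻¹] = s
All reduce to s except B., which is s·A.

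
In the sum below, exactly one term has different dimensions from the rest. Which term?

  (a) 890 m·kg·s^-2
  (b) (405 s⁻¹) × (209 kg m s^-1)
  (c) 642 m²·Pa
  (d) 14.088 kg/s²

(d)

Reduce each to base SI dimensions:
  (a) kg·m·s⁻²
  (b) [s⁻¹] · [kg·m·s⁻¹] = kg·m·s⁻²
  (c) Pa·m² = N·m⁻²·m² = kg·m·s⁻²
  (d) kg·s⁻²
All reduce to kg·m·s⁻² except (d), which is kg·s⁻².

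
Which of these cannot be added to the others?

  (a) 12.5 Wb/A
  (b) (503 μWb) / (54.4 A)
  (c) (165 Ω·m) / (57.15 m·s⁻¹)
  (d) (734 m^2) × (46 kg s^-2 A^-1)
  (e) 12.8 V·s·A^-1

(d)

Reduce each to base SI dimensions:
  (a) Wb·A⁻¹ = V·s·A⁻¹ = kg·m²·s⁻²·A⁻²
  (b) [kg·m²·s⁻²·A⁻¹] / [A] = kg·m²·s⁻²·A⁻²
  (c) [kg·m³·s⁻³·A⁻²] / [m·s⁻¹] = kg·m²·s⁻²·A⁻²
  (d) [m²] · [kg·s⁻²·A⁻¹] = kg·m²·s⁻²·A⁻¹
  (e) V·s·A⁻¹ = J·C⁻¹·s·A⁻¹ = kg·m²·s⁻²·A⁻²
All reduce to kg·m²·s⁻²·A⁻² except (d), which is kg·m²·s⁻²·A⁻¹.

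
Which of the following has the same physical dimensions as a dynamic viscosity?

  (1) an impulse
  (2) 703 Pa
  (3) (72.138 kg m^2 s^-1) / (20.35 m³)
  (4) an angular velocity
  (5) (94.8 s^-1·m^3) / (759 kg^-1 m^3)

(3)

Reference: [dynamic viscosity] = kg·m⁻¹·s⁻¹.
Each option:
  (1) [impulse] = kg·m·s⁻¹
  (2) Pa = N·m⁻² = kg·m⁻¹·s⁻²
  (3) [kg·m²·s⁻¹] / [m³] = kg·m⁻¹·s⁻¹  ← same
  (4) [angular velocity] = s⁻¹
  (5) [m³·s⁻¹] / [kg⁻¹·m³] = kg·s⁻¹
Only (3) matches kg·m⁻¹·s⁻¹.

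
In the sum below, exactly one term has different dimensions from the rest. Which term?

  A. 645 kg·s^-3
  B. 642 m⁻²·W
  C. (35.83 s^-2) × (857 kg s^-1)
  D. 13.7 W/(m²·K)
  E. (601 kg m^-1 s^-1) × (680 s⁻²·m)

D.

Dimensions:
  A. kg·s⁻³
  B. W·m⁻² = J·s⁻¹·m⁻² = kg·s⁻³
  C. [s⁻²] · [kg·s⁻¹] = kg·s⁻³
  D. W·m⁻²·K⁻¹ = J·s⁻¹·m⁻²·K⁻¹ = kg·s⁻³·K⁻¹
  E. [kg·m⁻¹·s⁻¹] · [m·s⁻²] = kg·s⁻³
All reduce to kg·s⁻³ except D., which is kg·s⁻³·K⁻¹.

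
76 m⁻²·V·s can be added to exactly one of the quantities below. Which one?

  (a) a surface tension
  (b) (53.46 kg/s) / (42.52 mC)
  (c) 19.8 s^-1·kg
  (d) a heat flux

(b)

Reference: V·s·m⁻² = J·C⁻¹·s·m⁻² = kg·s⁻²·A⁻¹.
Each option:
  (a) [surface tension] = kg·s⁻²
  (b) [kg·s⁻¹] / [s·A] = kg·s⁻²·A⁻¹  ← same
  (c) kg·s⁻¹
  (d) [heat flux] = kg·s⁻³
Only (b) matches kg·s⁻²·A⁻¹.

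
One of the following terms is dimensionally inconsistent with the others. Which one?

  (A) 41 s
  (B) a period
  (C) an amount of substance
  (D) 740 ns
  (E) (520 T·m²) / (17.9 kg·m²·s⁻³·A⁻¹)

Work out the base dimensions of each:
  (A) s
  (B) [period] = s
  (C) [amount of substance] = mol
  (D) s
  (E) [kg·m²·s⁻²·A⁻¹] / [kg·m²·s⁻³·A⁻¹] = s
All reduce to s except (C), which is mol.

(C)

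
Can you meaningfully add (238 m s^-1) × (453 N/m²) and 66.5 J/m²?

No

Work out the base dimensions of each:
  (238 m s^-1) × (453 N/m²):  [m·s⁻¹] · [kg·m⁻¹·s⁻²] = kg·s⁻³
  66.5 J/m²:  J·m⁻² = N·m·m⁻² = kg·s⁻²
kg·s⁻³ ≠ kg·s⁻², so they cannot be added.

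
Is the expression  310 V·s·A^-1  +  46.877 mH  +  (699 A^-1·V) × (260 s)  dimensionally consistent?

Yes

Work out the base dimensions of each:
  310 V·s·A^-1:  V·s·A⁻¹ = J·C⁻¹·s·A⁻¹ = kg·m²·s⁻²·A⁻²
  46.877 mH:  H = V·s·A⁻¹ = kg·m²·s⁻²·A⁻²
  (699 A^-1·V) × (260 s):  [kg·m²·s⁻³·A⁻²] · [s] = kg·m²·s⁻²·A⁻²
Every term reduces to kg·m²·s⁻²·A⁻².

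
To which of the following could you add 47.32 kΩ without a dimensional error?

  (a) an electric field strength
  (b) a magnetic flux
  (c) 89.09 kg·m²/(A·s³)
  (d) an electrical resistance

Reference: Ω = V·A⁻¹ = kg·m²·s⁻³·A⁻².
Each option:
  (a) [electric field strength] = kg·m·s⁻³·A⁻¹
  (b) [magnetic flux] = kg·m²·s⁻²·A⁻¹
  (c) kg·m²·s⁻³·A⁻¹
  (d) [electrical resistance] = kg·m²·s⁻³·A⁻²  ← same
Only (d) matches kg·m²·s⁻³·A⁻².

(d)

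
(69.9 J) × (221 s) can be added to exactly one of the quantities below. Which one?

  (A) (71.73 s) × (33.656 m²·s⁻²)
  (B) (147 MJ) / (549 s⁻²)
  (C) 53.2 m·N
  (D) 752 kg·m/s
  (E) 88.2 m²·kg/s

Reference: [kg·m²·s⁻²] · [s] = kg·m²·s⁻¹.
Each option:
  (A) [s] · [m²·s⁻²] = m²·s⁻¹
  (B) [kg·m²·s⁻²] / [s⁻²] = kg·m²
  (C) N·m = kg·m·s⁻²·m = kg·m²·s⁻²
  (D) kg·m·s⁻¹
  (E) kg·m²·s⁻¹  ← same
Only (E) matches kg·m²·s⁻¹.

(E)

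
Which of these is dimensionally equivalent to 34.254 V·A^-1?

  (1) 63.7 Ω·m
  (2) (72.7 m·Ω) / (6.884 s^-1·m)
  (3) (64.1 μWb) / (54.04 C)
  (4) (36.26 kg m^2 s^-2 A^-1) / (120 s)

(3)

Reference: V·A⁻¹ = J·C⁻¹·A⁻¹ = kg·m²·s⁻³·A⁻².
Each option:
  (1) Ω·m = V·A⁻¹·m = kg·m³·s⁻³·A⁻²
  (2) [kg·m³·s⁻³·A⁻²] / [m·s⁻¹] = kg·m²·s⁻²·A⁻²
  (3) [kg·m²·s⁻²·A⁻¹] / [s·A] = kg·m²·s⁻³·A⁻²  ← same
  (4) [kg·m²·s⁻²·A⁻¹] / [s] = kg·m²·s⁻³·A⁻¹
Only (3) matches kg·m²·s⁻³·A⁻².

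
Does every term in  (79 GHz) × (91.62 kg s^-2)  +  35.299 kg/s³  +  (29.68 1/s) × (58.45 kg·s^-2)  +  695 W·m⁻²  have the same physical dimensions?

Reduce each to base SI dimensions:
  (79 GHz) × (91.62 kg s^-2):  [s⁻¹] · [kg·s⁻²] = kg·s⁻³
  35.299 kg/s³:  kg·s⁻³
  (29.68 1/s) × (58.45 kg·s^-2):  [s⁻¹] · [kg·s⁻²] = kg·s⁻³
  695 W·m⁻²:  W·m⁻² = J·s⁻¹·m⁻² = kg·s⁻³
Every term reduces to kg·s⁻³.

Yes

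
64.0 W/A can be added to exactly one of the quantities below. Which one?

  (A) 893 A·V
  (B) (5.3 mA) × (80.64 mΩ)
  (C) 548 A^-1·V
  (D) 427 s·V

(B)

Reference: W·A⁻¹ = J·s⁻¹·A⁻¹ = kg·m²·s⁻³·A⁻¹.
Each option:
  (A) V·A = J·C⁻¹·A = kg·m²·s⁻³
  (B) [A] · [kg·m²·s⁻³·A⁻²] = kg·m²·s⁻³·A⁻¹  ← same
  (C) V·A⁻¹ = J·C⁻¹·A⁻¹ = kg·m²·s⁻³·A⁻²
  (D) V·s = J·C⁻¹·s = kg·m²·s⁻²·A⁻¹
Only (B) matches kg·m²·s⁻³·A⁻¹.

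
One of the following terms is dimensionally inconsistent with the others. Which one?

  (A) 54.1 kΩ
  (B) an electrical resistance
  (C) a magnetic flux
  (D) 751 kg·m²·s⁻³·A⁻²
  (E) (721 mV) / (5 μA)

Reduce each to base SI dimensions:
  (A) Ω = V·A⁻¹ = kg·m²·s⁻³·A⁻²
  (B) [electrical resistance] = kg·m²·s⁻³·A⁻²
  (C) [magnetic flux] = kg·m²·s⁻²·A⁻¹
  (D) kg·m²·s⁻³·A⁻²
  (E) [kg·m²·s⁻³·A⁻¹] / [A] = kg·m²·s⁻³·A⁻²
All reduce to kg·m²·s⁻³·A⁻² except (C), which is kg·m²·s⁻²·A⁻¹.

(C)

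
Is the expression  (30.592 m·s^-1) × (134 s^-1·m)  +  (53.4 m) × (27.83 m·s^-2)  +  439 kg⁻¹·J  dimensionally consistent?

Yes

Work out the base dimensions of each:
  (30.592 m·s^-1) × (134 s^-1·m):  [m·s⁻¹] · [m·s⁻¹] = m²·s⁻²
  (53.4 m) × (27.83 m·s^-2):  [m] · [m·s⁻²] = m²·s⁻²
  439 kg⁻¹·J:  J·kg⁻¹ = N·m·kg⁻¹ = m²·s⁻²
Every term reduces to m²·s⁻².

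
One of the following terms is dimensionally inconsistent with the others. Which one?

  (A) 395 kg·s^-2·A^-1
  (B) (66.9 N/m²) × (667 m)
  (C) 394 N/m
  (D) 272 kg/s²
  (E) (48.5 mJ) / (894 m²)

(A)

Dimensions:
  (A) kg·s⁻²·A⁻¹
  (B) [kg·m⁻¹·s⁻²] · [m] = kg·s⁻²
  (C) N·m⁻¹ = kg·m·s⁻²·m⁻¹ = kg·s⁻²
  (D) kg·s⁻²
  (E) [kg·m²·s⁻²] / [m²] = kg·s⁻²
All reduce to kg·s⁻² except (A), which is kg·s⁻²·A⁻¹.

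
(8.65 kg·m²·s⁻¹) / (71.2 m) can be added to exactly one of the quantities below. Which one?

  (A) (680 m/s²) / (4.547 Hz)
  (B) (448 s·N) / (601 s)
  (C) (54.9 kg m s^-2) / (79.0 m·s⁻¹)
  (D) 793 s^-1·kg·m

Reference: [kg·m²·s⁻¹] / [m] = kg·m·s⁻¹.
Each option:
  (A) [m·s⁻²] / [s⁻¹] = m·s⁻¹
  (B) [kg·m·s⁻¹] / [s] = kg·m·s⁻²
  (C) [kg·m·s⁻²] / [m·s⁻¹] = kg·s⁻¹
  (D) kg·m·s⁻¹  ← same
Only (D) matches kg·m·s⁻¹.

(D)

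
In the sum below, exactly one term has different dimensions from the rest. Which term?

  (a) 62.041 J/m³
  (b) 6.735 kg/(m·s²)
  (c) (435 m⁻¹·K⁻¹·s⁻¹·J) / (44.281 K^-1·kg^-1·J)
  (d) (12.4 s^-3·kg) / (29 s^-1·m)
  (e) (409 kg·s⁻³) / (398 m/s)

(c)

Reduce each to base SI dimensions:
  (a) J·m⁻³ = N·m·m⁻³ = kg·m⁻¹·s⁻²
  (b) kg·m⁻¹·s⁻²
  (c) [kg·m·s⁻³·K⁻¹] / [m²·s⁻²·K⁻¹] = kg·m⁻¹·s⁻¹
  (d) [kg·s⁻³] / [m·s⁻¹] = kg·m⁻¹·s⁻²
  (e) [kg·s⁻³] / [m·s⁻¹] = kg·m⁻¹·s⁻²
All reduce to kg·m⁻¹·s⁻² except (c), which is kg·m⁻¹·s⁻¹.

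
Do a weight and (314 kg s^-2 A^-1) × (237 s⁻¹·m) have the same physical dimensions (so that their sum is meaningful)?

No

Dimensions:
  a weight:  [weight] = kg·m·s⁻²
  (314 kg s^-2 A^-1) × (237 s⁻¹·m):  [kg·s⁻²·A⁻¹] · [m·s⁻¹] = kg·m·s⁻³·A⁻¹
kg·m·s⁻² ≠ kg·m·s⁻³·A⁻¹, so they cannot be added.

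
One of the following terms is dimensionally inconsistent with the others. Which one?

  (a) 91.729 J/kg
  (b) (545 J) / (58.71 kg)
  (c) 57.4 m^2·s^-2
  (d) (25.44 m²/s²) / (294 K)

(d)

Reduce each to base SI dimensions:
  (a) J·kg⁻¹ = N·m·kg⁻¹ = m²·s⁻²
  (b) [kg·m²·s⁻²] / [kg] = m²·s⁻²
  (c) m²·s⁻²
  (d) [m²·s⁻²] / [K] = m²·s⁻²·K⁻¹
All reduce to m²·s⁻² except (d), which is m²·s⁻²·K⁻¹.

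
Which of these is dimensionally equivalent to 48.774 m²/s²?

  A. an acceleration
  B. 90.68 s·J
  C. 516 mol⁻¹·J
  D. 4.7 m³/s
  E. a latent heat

E.

Reference: m²·s⁻².
Each option:
  A. [acceleration] = m·s⁻²
  B. J·s = N·m·s = kg·m²·s⁻¹
  C. J·mol⁻¹ = N·m·mol⁻¹ = kg·m²·s⁻²·mol⁻¹
  D. m³·s⁻¹
  E. [latent heat] = m²·s⁻²  ← same
Only E. matches m²·s⁻².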